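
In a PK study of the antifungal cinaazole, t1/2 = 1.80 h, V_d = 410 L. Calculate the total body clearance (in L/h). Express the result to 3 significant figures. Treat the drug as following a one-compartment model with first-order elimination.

158 L/h

k = ln2 / t½ = 0.693147 / 1.80 = 0.3851 h⁻¹
CL = k × Vd = 0.3851 × 410 = 157.9 L/h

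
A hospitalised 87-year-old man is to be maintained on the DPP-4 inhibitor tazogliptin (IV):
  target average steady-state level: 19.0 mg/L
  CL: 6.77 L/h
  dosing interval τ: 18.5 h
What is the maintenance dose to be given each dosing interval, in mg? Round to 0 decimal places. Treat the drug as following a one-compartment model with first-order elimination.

2380 mg

At steady state, Dose/τ = Css × CL.
Dose = Css × CL × τ = 19.0 × 6.770 × 18.5 = 2380 mg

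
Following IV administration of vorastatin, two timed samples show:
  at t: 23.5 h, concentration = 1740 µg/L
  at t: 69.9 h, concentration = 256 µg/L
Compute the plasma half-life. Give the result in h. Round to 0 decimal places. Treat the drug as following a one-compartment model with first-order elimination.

k = ln(C₁/C₂) / (t₂ − t₁) = ln(1740/256) / (69.9 − 23.5)
  = 1.916 / 46.40 = 0.04129 h⁻¹
t½ = ln2 / k = 0.693147 / 0.04129 = 16.79 h

17 h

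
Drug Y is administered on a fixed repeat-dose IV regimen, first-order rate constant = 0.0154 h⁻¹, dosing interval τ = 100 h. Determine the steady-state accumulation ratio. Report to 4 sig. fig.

1.273

e^(−kτ) = e^(−0.01540 × 100) = 0.2144
Accumulation ratio R = 1 / (1 − e^(−kτ)) = 1 / (1 − 0.2144) = 1.273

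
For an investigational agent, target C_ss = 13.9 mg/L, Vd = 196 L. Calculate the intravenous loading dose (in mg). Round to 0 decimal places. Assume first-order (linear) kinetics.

LD = Css × Vd = 13.9 × 196 = 2724 mg

2724 mg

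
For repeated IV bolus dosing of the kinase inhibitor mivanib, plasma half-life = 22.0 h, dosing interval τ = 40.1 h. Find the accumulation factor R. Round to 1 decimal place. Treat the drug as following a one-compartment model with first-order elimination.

1.4

k = ln2 / t½ = 0.693147 / 22.0 = 0.03151 h⁻¹
e^(−kτ) = e^(−0.03151 × 40.1) = 0.2826
Accumulation ratio R = 1 / (1 − e^(−kτ)) = 1 / (1 − 0.2826) = 1.394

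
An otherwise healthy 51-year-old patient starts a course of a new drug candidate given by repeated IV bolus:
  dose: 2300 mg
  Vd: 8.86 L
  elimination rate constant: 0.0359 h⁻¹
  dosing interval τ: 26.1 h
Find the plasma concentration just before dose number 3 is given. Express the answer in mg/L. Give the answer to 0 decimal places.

C₀ per dose = Dose / Vd = 2300 / 8.86 = 259.6 mg/L
Fraction remaining after one interval: r = e^(−kτ) = e^(−0.03590 × 26.1) = 0.3918
Before dose 3, 2 doses have been given (aged 1τ, 2τ).
C_trough = C₀ × (r + r²) = 259.6 × (0.3918 + 0.1535) = 141.6 mg/L

142 mg/L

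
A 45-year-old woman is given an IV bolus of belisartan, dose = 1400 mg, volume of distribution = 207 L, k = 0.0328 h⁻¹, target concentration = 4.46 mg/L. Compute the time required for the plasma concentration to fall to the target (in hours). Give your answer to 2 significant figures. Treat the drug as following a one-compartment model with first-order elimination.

C₀ = Dose / Vd = 1400 / 207 = 6.763 mg/L
t = ln(C₀ / C) / k = ln(6.763 / 4.46) / 0.03280
  = ln(1.516) / 0.03280 = 0.4161 / 0.03280 = 12.69 h

13 h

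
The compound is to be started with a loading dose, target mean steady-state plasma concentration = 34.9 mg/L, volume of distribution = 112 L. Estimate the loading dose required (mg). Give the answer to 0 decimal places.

3909 mg

LD = Css × Vd = 34.9 × 112 = 3909 mg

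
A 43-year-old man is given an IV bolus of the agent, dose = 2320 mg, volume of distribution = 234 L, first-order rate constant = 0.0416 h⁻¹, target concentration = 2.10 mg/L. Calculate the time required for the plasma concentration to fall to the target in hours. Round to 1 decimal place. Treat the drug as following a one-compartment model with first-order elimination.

37.3 h

C₀ = Dose / Vd = 2320 / 234 = 9.915 mg/L
t = ln(C₀ / C) / k = ln(9.915 / 2.10) / 0.04160
  = ln(4.721) / 0.04160 = 1.552 / 0.04160 = 37.31 h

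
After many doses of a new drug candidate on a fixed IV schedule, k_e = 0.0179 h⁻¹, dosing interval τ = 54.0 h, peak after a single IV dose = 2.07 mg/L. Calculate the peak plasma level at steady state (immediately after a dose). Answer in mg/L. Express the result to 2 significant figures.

3.3 mg/L

e^(−kτ) = e^(−0.01790 × 54.0) = 0.3804
Accumulation ratio R = 1 / (1 − e^(−kτ)) = 1 / (1 − 0.3804) = 1.614
Steady-state peak = C₀ × R = 2.07 × 1.614 = 3.341 mg/L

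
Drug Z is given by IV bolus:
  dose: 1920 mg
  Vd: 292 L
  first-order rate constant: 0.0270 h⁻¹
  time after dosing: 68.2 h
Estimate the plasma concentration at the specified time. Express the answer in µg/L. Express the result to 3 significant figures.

1040 µg/L

C₀ = Dose / Vd = 1920 / 292 = 6.575 mg/L
C = C₀ · e^(−k·t) = 6.575 × e^(−0.02700 × 68.2)
  = 6.575 × 0.1586 = 1.043 mg/L
Convert: 1.043 mg/L × 1000 = 1043 µg/L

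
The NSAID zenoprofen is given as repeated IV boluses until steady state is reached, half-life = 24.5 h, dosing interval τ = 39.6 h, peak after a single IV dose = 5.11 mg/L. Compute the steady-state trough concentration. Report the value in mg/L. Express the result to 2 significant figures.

k = ln2 / t½ = 0.693147 / 24.5 = 0.02829 h⁻¹
e^(−kτ) = e^(−0.02829 × 39.6) = 0.3262
Accumulation ratio R = 1 / (1 − e^(−kτ)) = 1 / (1 − 0.3262) = 1.484
Steady-state trough = C₀ × R × e^(−kτ) = 5.11 × 1.484 × 0.3262 = 2.474 mg/L

2.5 mg/L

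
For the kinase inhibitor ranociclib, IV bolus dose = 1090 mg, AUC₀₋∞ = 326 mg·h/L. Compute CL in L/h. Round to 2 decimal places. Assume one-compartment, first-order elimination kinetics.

CL = Dose / AUC = 1090 / 326 = 3.344 L/h

3.34 L/h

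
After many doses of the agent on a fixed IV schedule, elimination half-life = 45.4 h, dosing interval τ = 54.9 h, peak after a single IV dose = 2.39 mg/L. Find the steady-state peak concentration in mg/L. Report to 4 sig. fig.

k = ln2 / t½ = 0.693147 / 45.4 = 0.01527 h⁻¹
e^(−kτ) = e^(−0.01527 × 54.9) = 0.4324
Accumulation ratio R = 1 / (1 − e^(−kτ)) = 1 / (1 − 0.4324) = 1.762
Steady-state peak = C₀ × R = 2.39 × 1.762 = 4.211 mg/L

4.211 mg/L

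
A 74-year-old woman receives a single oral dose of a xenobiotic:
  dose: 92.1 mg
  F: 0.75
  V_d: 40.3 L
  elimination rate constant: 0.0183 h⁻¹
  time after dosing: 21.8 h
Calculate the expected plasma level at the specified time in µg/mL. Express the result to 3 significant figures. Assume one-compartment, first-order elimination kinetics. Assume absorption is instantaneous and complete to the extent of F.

1.15 µg/mL

Amount reaching circulation = F × Dose = 0.75 × 92.10 = 69.08 mg
C₀ = F·Dose / Vd = 69.08 / 40.3 = 1.714 mg/L
C = C₀ · e^(−k·t) = 1.714 × e^(−0.01830 × 21.8)
  = 1.714 × 0.6710 = 1.150 mg/L
(1.150 mg/L = 1.150 µg/mL)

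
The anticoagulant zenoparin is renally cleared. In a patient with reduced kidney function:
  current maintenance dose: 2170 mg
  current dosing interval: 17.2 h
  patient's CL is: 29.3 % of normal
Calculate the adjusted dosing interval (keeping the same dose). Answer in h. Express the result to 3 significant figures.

58.7 h

To keep the same average steady-state level, dosing rate must scale with clearance.
CL ratio = 29.3 / 100 = 0.2930
New interval (same dose) = 17.2 / 0.2930 = 58.70 h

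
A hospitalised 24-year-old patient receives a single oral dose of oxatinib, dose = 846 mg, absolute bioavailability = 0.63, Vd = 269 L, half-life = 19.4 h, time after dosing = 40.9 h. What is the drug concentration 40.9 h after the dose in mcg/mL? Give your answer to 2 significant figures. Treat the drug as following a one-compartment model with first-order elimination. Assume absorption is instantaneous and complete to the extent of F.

0.46 mcg/mL

Amount reaching circulation = F × Dose = 0.63 × 846.0 = 533.0 mg
C₀ = F·Dose / Vd = 533.0 / 269 = 1.981 mg/L
k = ln2 / t½ = 0.693147 / 19.4 = 0.03573 h⁻¹
C = C₀ · e^(−k·t) = 1.981 × e^(−0.03573 × 40.9)
  = 1.981 × 0.2319 = 0.4594 mg/L
(0.4594 mg/L = 0.4594 mcg/mL)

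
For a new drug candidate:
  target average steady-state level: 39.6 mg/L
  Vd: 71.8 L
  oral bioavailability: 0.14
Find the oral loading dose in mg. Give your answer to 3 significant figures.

20300 mg

LD = Css × Vd / F = 39.6 × 71.8 / 0.14 = 20310 mg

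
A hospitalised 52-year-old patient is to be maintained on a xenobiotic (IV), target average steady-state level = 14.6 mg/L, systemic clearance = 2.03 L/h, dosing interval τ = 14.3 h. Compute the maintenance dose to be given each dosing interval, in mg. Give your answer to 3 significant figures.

At steady state, Dose/τ = Css × CL.
Dose = Css × CL × τ = 14.6 × 2.030 × 14.3 = 423.8 mg

424 mg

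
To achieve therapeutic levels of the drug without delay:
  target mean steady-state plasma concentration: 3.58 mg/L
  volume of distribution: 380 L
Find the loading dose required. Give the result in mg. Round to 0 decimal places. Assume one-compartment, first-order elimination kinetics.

1360 mg

LD = Css × Vd = 3.58 × 380 = 1360 mg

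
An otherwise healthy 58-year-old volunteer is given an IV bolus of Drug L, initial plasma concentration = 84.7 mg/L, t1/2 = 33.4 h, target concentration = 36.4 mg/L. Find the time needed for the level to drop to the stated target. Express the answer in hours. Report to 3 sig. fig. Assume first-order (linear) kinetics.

40.7 h

k = ln2 / t½ = 0.693147 / 33.4 = 0.02075 h⁻¹
t = ln(C₀ / C) / k = ln(84.70 / 36.4) / 0.02075
  = ln(2.327) / 0.02075 = 0.8446 / 0.02075 = 40.70 h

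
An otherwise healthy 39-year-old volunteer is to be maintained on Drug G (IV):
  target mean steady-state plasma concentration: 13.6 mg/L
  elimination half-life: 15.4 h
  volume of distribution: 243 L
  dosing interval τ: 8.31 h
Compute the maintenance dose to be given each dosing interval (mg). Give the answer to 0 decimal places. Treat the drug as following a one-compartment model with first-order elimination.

1236 mg

k = ln2 / t½ = 0.693147 / 15.4 = 0.04501 h⁻¹
CL = k × Vd = 0.04501 × 243 = 10.94 L/h
At steady state, Dose/τ = Css × CL.
Dose = Css × CL × τ = 13.6 × 10.94 × 8.31 = 1236 mg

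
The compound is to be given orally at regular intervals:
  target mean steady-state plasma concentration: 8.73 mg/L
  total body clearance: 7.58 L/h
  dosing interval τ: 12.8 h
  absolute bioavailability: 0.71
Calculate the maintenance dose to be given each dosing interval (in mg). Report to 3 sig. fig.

At steady state, F × (Dose/τ) = Css × CL.
Dose = Css × CL × τ / F = 8.73 × 7.580 × 12.8 / 0.71 = 1193 mg

1190 mg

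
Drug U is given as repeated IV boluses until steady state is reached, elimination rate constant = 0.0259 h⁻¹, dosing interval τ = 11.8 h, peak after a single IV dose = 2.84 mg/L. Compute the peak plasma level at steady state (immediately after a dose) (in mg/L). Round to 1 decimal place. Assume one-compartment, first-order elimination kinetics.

e^(−kτ) = e^(−0.02590 × 11.8) = 0.7367
Accumulation ratio R = 1 / (1 − e^(−kτ)) = 1 / (1 − 0.7367) = 3.798
Steady-state peak = C₀ × R = 2.84 × 3.798 = 10.79 mg/L

10.8 mg/L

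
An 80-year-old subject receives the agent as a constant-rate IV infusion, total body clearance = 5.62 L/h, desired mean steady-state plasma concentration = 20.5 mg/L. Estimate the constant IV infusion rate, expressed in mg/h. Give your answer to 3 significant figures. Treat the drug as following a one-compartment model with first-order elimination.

115 mg/h

At steady state, infusion rate R₀ = Css × CL = 20.5 × 5.620 = 115.2 mg/h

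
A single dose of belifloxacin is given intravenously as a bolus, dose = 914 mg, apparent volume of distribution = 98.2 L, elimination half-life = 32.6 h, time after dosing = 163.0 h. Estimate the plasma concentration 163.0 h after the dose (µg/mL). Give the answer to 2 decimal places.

C₀ = Dose / Vd = 914.0 / 98.2 = 9.308 mg/L
k = ln2 / t½ = 0.693147 / 32.6 = 0.02126 h⁻¹
t / t½ = 163.0 / 32.6 = 5 half-lives
C = C₀ × (1/2)^5 = 9.308 × 0.03125 = 0.2909 mg/L
(0.2909 mg/L = 0.2909 µg/mL)

0.29 µg/mL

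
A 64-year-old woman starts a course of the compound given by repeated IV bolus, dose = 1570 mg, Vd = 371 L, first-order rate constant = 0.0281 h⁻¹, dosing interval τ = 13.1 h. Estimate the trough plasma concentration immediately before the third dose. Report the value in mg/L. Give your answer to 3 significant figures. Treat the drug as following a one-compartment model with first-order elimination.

C₀ per dose = Dose / Vd = 1570 / 371 = 4.232 mg/L
Fraction remaining after one interval: r = e^(−kτ) = e^(−0.02810 × 13.1) = 0.6920
Before dose 3, 2 doses have been given (aged 1τ, 2τ).
C_trough = C₀ × (r + r²) = 4.232 × (0.6920 + 0.4789) = 4.955 mg/L

4.96 mg/L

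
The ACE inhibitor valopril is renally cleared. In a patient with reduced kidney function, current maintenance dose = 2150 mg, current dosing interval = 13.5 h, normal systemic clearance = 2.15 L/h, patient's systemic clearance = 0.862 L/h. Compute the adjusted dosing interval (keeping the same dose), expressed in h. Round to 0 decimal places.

34 h

To keep the same average steady-state level, dosing rate must scale with clearance.
CL ratio = 0.862 / 2.15 = 0.4009
New interval (same dose) = 13.5 / 0.4009 = 33.67 h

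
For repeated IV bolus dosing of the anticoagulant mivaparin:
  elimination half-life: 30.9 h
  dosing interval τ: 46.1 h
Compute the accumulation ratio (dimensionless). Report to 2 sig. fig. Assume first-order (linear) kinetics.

k = ln2 / t½ = 0.693147 / 30.9 = 0.02243 h⁻¹
e^(−kτ) = e^(−0.02243 × 46.1) = 0.3556
Accumulation ratio R = 1 / (1 − e^(−kτ)) = 1 / (1 − 0.3556) = 1.552

1.6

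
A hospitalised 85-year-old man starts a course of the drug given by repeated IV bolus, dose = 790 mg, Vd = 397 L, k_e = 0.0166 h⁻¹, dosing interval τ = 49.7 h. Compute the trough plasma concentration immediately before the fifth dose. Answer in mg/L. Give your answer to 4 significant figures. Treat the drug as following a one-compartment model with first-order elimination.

C₀ per dose = Dose / Vd = 790 / 397 = 1.990 mg/L
Fraction remaining after one interval: r = e^(−kτ) = e^(−0.01660 × 49.7) = 0.4382
Before dose 5, 4 doses have been given (aged 1τ, 2τ, 3τ, 4τ).
C_trough = C₀ × (r + r² + … + r^4) = C₀ × r(1−r^4)/(1−r)
        = 1.990 × 0.4382 × (1 − 0.03687) / (1 − 0.4382) = 1.495 mg/L

1.495 mg/L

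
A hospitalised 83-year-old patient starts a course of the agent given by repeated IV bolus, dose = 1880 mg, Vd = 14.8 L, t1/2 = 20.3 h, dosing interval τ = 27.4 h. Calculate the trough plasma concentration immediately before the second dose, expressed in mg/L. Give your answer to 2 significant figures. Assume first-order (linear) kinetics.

C₀ per dose = Dose / Vd = 1880 / 14.8 = 127.0 mg/L
k = ln2 / t½ = 0.693147 / 20.3 = 0.03415 h⁻¹
Fraction remaining after one interval: r = e^(−kτ) = e^(−0.03415 × 27.4) = 0.3923
Before dose 2, 1 dose has been given (aged 1τ).
C_trough = C₀ × r = 127.0 × 0.3923 = 49.82 mg/L

50 mg/L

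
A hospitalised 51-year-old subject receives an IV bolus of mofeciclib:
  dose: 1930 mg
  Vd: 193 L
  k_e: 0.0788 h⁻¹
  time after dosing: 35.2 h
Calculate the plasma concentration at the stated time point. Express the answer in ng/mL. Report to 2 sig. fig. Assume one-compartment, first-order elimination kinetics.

620 ng/mL

C₀ = Dose / Vd = 1930 / 193 = 10.00 mg/L
C = C₀ · e^(−k·t) = 10.00 × e^(−0.07880 × 35.2)
  = 10.00 × 0.06243 = 0.6243 mg/L
Convert: 0.6243 mg/L × 1000 = 624.3 ng/mL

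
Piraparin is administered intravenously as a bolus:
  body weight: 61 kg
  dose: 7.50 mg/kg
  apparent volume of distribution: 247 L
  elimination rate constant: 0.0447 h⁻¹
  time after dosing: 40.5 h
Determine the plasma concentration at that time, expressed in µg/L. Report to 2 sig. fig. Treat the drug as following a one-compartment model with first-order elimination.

Total dose = 7.50 × 61 = 457.5 mg
C₀ = Dose / Vd = 457.5 / 247 = 1.852 mg/L
C = C₀ · e^(−k·t) = 1.852 × e^(−0.04470 × 40.5)
  = 1.852 × 0.1636 = 0.3030 mg/L
Convert: 0.3030 mg/L × 1000 = 303.0 µg/L

300 µg/L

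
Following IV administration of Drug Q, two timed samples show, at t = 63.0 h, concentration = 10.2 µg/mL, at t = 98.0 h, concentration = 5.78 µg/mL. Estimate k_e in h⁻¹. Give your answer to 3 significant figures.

k = ln(C₁/C₂) / (t₂ − t₁) = ln(10.2/5.78) / (98.0 − 63.0)
  = 0.5680 / 35.00 = 0.01623 h⁻¹

0.0162 h⁻¹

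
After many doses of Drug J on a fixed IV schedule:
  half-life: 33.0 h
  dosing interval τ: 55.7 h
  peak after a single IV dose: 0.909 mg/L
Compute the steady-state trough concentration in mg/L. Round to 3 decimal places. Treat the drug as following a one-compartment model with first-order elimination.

k = ln2 / t½ = 0.693147 / 33.0 = 0.02100 h⁻¹
e^(−kτ) = e^(−0.02100 × 55.7) = 0.3105
Accumulation ratio R = 1 / (1 − e^(−kτ)) = 1 / (1 − 0.3105) = 1.450
Steady-state trough = C₀ × R × e^(−kτ) = 0.909 × 1.450 × 0.3105 = 0.4093 mg/L

0.409 mg/L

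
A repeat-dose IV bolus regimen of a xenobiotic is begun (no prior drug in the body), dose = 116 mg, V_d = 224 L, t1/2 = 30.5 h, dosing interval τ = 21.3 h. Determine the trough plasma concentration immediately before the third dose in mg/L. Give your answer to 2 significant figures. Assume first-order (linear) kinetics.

C₀ per dose = Dose / Vd = 116 / 224 = 0.5179 mg/L
k = ln2 / t½ = 0.693147 / 30.5 = 0.02273 h⁻¹
Fraction remaining after one interval: r = e^(−kτ) = e^(−0.02273 × 21.3) = 0.6162
Before dose 3, 2 doses have been given (aged 1τ, 2τ).
C_trough = C₀ × (r + r²) = 0.5179 × (0.6162 + 0.3797) = 0.5158 mg/L

0.52 mg/L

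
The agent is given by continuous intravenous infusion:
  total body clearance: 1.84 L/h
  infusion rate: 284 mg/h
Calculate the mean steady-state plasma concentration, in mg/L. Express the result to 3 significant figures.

At steady state Css = R₀ / CL = 284 / 1.840 = 154.3 mg/L

154 mg/L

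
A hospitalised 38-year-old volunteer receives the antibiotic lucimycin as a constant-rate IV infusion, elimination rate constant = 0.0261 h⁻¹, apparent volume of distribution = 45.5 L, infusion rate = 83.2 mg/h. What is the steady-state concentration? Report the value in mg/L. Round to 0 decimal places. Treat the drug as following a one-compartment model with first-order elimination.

CL = k × Vd = 0.02610 × 45.5 = 1.188 L/h
At steady state Css = R₀ / CL = 83.2 / 1.188 = 70.03 mg/L

70 mg/L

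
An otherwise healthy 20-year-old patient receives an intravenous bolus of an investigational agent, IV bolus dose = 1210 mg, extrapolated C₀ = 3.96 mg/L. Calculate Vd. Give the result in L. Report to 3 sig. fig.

Vd = Dose / C₀ = 1210 / 3.96 = 305.6 L

306 L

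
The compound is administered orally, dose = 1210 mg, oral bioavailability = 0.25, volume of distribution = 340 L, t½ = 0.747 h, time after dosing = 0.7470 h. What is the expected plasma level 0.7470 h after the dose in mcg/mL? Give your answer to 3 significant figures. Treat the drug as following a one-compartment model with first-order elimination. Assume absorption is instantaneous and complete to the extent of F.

0.445 mcg/mL

Amount reaching circulation = F × Dose = 0.25 × 1210 = 302.5 mg
C₀ = F·Dose / Vd = 302.5 / 340 = 0.8897 mg/L
k = ln2 / t½ = 0.693147 / 0.747 = 0.9279 h⁻¹
t / t½ = 0.7470 / 0.747 = 1 half-lives
C = C₀ × (1/2)^1 = 0.8897 × 0.5000 = 0.4449 mg/L
(0.4449 mg/L = 0.4449 mcg/mL)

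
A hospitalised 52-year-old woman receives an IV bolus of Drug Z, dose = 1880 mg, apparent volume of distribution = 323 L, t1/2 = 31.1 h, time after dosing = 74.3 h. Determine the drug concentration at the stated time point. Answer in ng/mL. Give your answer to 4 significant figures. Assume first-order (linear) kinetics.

1111 ng/mL

C₀ = Dose / Vd = 1880 / 323 = 5.820 mg/L
k = ln2 / t½ = 0.693147 / 31.1 = 0.02229 h⁻¹
C = C₀ · e^(−k·t) = 5.820 × e^(−0.02229 × 74.3)
  = 5.820 × 0.1909 = 1.111 mg/L
Convert: 1.111 mg/L × 1000 = 1111 ng/mL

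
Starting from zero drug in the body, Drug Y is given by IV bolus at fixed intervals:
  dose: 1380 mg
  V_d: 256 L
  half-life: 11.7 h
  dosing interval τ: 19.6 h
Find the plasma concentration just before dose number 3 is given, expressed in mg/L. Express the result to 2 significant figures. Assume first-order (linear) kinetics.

C₀ per dose = Dose / Vd = 1380 / 256 = 5.391 mg/L
k = ln2 / t½ = 0.693147 / 11.7 = 0.05924 h⁻¹
Fraction remaining after one interval: r = e^(−kτ) = e^(−0.05924 × 19.6) = 0.3131
Before dose 3, 2 doses have been given (aged 1τ, 2τ).
C_trough = C₀ × (r + r²) = 5.391 × (0.3131 + 0.09803) = 2.216 mg/L

2.2 mg/L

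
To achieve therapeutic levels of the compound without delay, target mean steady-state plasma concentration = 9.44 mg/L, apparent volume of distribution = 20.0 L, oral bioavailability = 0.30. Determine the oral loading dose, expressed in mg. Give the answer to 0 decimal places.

629 mg

LD = Css × Vd / F = 9.44 × 20.0 / 0.30 = 629.3 mg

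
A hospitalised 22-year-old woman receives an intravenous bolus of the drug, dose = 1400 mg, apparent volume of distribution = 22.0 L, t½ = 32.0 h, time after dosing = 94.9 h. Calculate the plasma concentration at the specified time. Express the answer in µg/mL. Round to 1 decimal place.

8.1 µg/mL

C₀ = Dose / Vd = 1400 / 22.0 = 63.64 mg/L
k = ln2 / t½ = 0.693147 / 32.0 = 0.02166 h⁻¹
C = C₀ · e^(−k·t) = 63.64 × e^(−0.02166 × 94.9)
  = 63.64 × 0.1280 = 8.146 mg/L
(8.146 mg/L = 8.146 µg/mL)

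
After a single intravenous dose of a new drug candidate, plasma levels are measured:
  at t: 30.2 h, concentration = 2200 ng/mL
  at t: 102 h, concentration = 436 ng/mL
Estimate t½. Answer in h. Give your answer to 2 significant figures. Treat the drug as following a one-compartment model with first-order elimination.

31 h

k = ln(C₁/C₂) / (t₂ − t₁) = ln(2200/436) / (102 − 30.2)
  = 1.619 / 71.80 = 0.02255 h⁻¹
t½ = ln2 / k = 0.693147 / 0.02255 = 30.74 h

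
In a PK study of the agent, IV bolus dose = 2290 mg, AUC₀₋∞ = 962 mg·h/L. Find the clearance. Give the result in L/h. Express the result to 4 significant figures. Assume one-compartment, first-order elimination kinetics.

2.380 L/h

CL = Dose / AUC = 2290 / 962 = 2.380 L/h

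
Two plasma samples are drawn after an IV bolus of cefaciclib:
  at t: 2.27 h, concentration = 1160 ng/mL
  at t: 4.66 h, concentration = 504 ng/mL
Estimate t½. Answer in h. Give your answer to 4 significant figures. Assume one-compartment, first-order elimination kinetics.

1.987 h

k = ln(C₁/C₂) / (t₂ − t₁) = ln(1160/504) / (4.66 − 2.27)
  = 0.8336 / 2.390 = 0.3488 h⁻¹
t½ = ln2 / k = 0.693147 / 0.3488 = 1.987 h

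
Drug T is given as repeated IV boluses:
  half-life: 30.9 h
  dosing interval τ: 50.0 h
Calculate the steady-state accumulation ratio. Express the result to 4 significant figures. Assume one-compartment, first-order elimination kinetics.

1.483

k = ln2 / t½ = 0.693147 / 30.9 = 0.02243 h⁻¹
e^(−kτ) = e^(−0.02243 × 50.0) = 0.3258
Accumulation ratio R = 1 / (1 − e^(−kτ)) = 1 / (1 − 0.3258) = 1.483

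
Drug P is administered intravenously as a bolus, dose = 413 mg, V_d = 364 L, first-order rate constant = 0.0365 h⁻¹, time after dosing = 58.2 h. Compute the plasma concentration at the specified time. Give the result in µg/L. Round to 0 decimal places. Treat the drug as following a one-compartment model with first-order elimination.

136 µg/L

C₀ = Dose / Vd = 413.0 / 364 = 1.135 mg/L
C = C₀ · e^(−k·t) = 1.135 × e^(−0.03650 × 58.2)
  = 1.135 × 0.1195 = 0.1356 mg/L
Convert: 0.1356 mg/L × 1000 = 135.6 µg/L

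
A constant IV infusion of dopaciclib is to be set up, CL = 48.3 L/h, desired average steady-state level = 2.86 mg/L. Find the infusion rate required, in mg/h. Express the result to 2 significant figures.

At steady state, infusion rate R₀ = Css × CL = 2.86 × 48.30 = 138.1 mg/h

140 mg/h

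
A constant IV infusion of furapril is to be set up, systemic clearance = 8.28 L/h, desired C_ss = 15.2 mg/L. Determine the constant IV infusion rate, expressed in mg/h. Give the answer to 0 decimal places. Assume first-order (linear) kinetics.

126 mg/h

At steady state, infusion rate R₀ = Css × CL = 15.2 × 8.280 = 125.9 mg/h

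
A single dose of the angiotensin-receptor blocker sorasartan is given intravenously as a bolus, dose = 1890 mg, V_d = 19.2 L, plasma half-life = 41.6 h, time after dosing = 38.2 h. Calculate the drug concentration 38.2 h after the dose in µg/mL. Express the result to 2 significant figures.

C₀ = Dose / Vd = 1890 / 19.2 = 98.44 mg/L
k = ln2 / t½ = 0.693147 / 41.6 = 0.01666 h⁻¹
C = C₀ · e^(−k·t) = 98.44 × e^(−0.01666 × 38.2)
  = 98.44 × 0.5292 = 52.09 mg/L
(52.09 mg/L = 52.09 µg/mL)

52 µg/mL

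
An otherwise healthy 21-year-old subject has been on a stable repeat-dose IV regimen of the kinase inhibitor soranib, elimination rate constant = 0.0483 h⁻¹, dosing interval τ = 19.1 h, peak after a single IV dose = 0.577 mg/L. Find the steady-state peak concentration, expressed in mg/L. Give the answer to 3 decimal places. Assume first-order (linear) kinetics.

e^(−kτ) = e^(−0.04830 × 19.1) = 0.3975
Accumulation ratio R = 1 / (1 − e^(−kτ)) = 1 / (1 − 0.3975) = 1.660
Steady-state peak = C₀ × R = 0.577 × 1.660 = 0.9578 mg/L

0.958 mg/L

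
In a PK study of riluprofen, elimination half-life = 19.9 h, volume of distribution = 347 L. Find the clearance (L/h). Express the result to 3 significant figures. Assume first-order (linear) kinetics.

k = ln2 / t½ = 0.693147 / 19.9 = 0.03483 h⁻¹
CL = k × Vd = 0.03483 × 347 = 12.09 L/h

12.1 L/h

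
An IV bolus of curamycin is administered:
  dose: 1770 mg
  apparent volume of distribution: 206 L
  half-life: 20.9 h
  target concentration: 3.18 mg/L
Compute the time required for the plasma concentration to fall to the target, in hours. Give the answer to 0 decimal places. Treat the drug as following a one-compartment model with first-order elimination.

C₀ = Dose / Vd = 1770 / 206 = 8.592 mg/L
k = ln2 / t½ = 0.693147 / 20.9 = 0.03316 h⁻¹
t = ln(C₀ / C) / k = ln(8.592 / 3.18) / 0.03316
  = ln(2.702) / 0.03316 = 0.9940 / 0.03316 = 29.98 h

30 h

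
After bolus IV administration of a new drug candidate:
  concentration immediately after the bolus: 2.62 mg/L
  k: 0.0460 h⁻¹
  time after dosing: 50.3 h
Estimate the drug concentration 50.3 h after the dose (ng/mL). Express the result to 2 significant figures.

260 ng/mL

C = C₀ · e^(−k·t) = 2.620 × e^(−0.04600 × 50.3)
  = 2.620 × 0.09888 = 0.2591 mg/L
Convert: 0.2591 mg/L × 1000 = 259.1 ng/mL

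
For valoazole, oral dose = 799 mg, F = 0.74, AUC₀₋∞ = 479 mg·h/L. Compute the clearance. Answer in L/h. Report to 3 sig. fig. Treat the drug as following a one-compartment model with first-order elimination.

CL = F·Dose / AUC = 0.74 × 799 / 479 = 1.234 L/h

1.23 L/h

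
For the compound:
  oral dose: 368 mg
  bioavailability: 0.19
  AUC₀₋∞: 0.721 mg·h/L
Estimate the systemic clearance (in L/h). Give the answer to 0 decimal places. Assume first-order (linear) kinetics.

97 L/h

CL = F·Dose / AUC = 0.19 × 368 / 0.721 = 96.98 L/h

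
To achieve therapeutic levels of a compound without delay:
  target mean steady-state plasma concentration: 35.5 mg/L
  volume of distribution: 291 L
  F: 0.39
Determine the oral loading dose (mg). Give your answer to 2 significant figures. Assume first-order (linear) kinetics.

26000 mg

LD = Css × Vd / F = 35.5 × 291 / 0.39 = 26490 mg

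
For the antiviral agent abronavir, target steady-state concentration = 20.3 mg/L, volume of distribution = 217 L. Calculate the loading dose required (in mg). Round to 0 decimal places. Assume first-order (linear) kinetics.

4405 mg

LD = Css × Vd = 20.3 × 217 = 4405 mg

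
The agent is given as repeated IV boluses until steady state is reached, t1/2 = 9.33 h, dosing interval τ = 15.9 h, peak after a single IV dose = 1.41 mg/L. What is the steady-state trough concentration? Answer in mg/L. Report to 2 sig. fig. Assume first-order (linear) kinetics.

0.62 mg/L

k = ln2 / t½ = 0.693147 / 9.33 = 0.07429 h⁻¹
e^(−kτ) = e^(−0.07429 × 15.9) = 0.3069
Accumulation ratio R = 1 / (1 − e^(−kτ)) = 1 / (1 − 0.3069) = 1.443
Steady-state trough = C₀ × R × e^(−kτ) = 1.41 × 1.443 × 0.3069 = 0.6244 mg/L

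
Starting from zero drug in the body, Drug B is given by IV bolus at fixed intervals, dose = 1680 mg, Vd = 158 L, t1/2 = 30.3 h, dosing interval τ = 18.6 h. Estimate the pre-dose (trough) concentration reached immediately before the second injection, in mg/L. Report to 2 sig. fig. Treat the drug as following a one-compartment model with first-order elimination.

6.9 mg/L

C₀ per dose = Dose / Vd = 1680 / 158 = 10.63 mg/L
k = ln2 / t½ = 0.693147 / 30.3 = 0.02288 h⁻¹
Fraction remaining after one interval: r = e^(−kτ) = e^(−0.02288 × 18.6) = 0.6534
Before dose 2, 1 dose has been given (aged 1τ).
C_trough = C₀ × r = 10.63 × 0.6534 = 6.946 mg/L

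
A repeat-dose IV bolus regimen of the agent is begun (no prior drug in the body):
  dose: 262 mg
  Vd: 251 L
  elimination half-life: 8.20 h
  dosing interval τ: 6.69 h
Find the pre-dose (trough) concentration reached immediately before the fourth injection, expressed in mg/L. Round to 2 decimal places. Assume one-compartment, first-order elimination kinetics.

1.12 mg/L

C₀ per dose = Dose / Vd = 262 / 251 = 1.044 mg/L
k = ln2 / t½ = 0.693147 / 8.20 = 0.08453 h⁻¹
Fraction remaining after one interval: r = e^(−kτ) = e^(−0.08453 × 6.69) = 0.5681
Before dose 4, 3 doses have been given (aged 1τ, 2τ, 3τ).
C_trough = C₀ × (r + r² + … + r^3) = C₀ × r(1−r^3)/(1−r)
        = 1.044 × 0.5681 × (1 − 0.1833) / (1 − 0.5681) = 1.122 mg/L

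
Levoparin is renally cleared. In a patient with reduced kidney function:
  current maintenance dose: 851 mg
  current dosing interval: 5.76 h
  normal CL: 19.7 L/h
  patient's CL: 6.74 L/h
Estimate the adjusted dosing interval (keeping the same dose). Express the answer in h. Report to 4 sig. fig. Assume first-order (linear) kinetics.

16.84 h

To keep the same average steady-state level, dosing rate must scale with clearance.
CL ratio = 6.74 / 19.7 = 0.3421
New interval (same dose) = 5.76 / 0.3421 = 16.84 h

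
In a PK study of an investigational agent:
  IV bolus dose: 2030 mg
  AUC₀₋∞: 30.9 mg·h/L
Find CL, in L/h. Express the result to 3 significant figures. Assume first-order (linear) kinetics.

CL = Dose / AUC = 2030 / 30.9 = 65.70 L/h

65.7 L/h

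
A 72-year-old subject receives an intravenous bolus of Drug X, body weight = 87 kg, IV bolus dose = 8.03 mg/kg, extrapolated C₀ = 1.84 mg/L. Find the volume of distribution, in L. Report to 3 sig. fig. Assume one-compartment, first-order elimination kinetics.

Dose = 8.03 × 87 = 698.6 mg
Vd = Dose / C₀ = 698.6 / 1.84 = 379.7 L

380 L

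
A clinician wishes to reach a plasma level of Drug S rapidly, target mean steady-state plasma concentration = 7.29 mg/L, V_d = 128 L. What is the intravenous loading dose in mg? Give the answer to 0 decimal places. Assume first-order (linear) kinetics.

933 mg

LD = Css × Vd = 7.29 × 128 = 933.1 mg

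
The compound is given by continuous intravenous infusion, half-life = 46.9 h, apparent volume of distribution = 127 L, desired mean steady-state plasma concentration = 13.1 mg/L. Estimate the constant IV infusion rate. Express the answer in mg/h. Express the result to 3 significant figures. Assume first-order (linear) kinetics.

24.6 mg/h

k = ln2 / t½ = 0.693147 / 46.9 = 0.01478 h⁻¹
CL = k × Vd = 0.01478 × 127 = 1.877 L/h
At steady state, infusion rate R₀ = Css × CL = 13.1 × 1.877 = 24.59 mg/h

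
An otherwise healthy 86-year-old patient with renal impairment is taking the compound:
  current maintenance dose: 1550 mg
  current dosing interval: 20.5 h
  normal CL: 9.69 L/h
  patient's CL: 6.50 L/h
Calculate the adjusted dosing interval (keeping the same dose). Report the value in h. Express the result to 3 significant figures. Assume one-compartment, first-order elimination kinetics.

30.6 h

To keep the same average steady-state level, dosing rate must scale with clearance.
CL ratio = 6.50 / 9.69 = 0.6708
New interval (same dose) = 20.5 / 0.6708 = 30.56 h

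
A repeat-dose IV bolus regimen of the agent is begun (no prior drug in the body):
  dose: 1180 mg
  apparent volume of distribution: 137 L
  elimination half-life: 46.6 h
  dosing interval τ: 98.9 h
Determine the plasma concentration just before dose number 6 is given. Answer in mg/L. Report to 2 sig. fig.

C₀ per dose = Dose / Vd = 1180 / 137 = 8.613 mg/L
k = ln2 / t½ = 0.693147 / 46.6 = 0.01487 h⁻¹
Fraction remaining after one interval: r = e^(−kτ) = e^(−0.01487 × 98.9) = 0.2298
Before dose 6, 5 doses have been given (aged 1τ, 2τ, 3τ, 4τ, 5τ).
C_trough = C₀ × (r + r² + … + r^5) = C₀ × r(1−r^5)/(1−r)
        = 8.613 × 0.2298 × (1 − 0.0006408) / (1 − 0.2298) = 2.568 mg/L

2.6 mg/L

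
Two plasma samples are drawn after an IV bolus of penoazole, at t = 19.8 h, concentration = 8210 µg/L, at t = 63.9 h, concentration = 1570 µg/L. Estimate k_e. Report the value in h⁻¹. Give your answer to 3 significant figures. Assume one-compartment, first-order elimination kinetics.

k = ln(C₁/C₂) / (t₂ − t₁) = ln(8210/1570) / (63.9 − 19.8)
  = 1.654 / 44.10 = 0.03751 h⁻¹

0.0375 h⁻¹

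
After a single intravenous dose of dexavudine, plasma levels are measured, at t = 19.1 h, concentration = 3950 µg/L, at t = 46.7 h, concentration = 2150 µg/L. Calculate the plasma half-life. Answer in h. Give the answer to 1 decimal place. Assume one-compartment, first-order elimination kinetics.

31.5 h

k = ln(C₁/C₂) / (t₂ − t₁) = ln(3950/2150) / (46.7 − 19.1)
  = 0.6082 / 27.60 = 0.02204 h⁻¹
t½ = ln2 / k = 0.693147 / 0.02204 = 31.45 h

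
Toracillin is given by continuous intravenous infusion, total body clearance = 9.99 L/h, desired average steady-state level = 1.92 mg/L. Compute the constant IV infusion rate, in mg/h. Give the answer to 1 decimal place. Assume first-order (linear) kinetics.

At steady state, infusion rate R₀ = Css × CL = 1.92 × 9.990 = 19.18 mg/h

19.2 mg/h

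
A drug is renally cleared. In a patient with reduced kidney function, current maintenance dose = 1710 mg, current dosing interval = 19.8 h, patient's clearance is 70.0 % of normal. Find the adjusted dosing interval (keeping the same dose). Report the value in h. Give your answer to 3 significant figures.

28.3 h

To keep the same average steady-state level, dosing rate must scale with clearance.
CL ratio = 70.0 / 100 = 0.7000
New interval (same dose) = 19.8 / 0.7000 = 28.29 h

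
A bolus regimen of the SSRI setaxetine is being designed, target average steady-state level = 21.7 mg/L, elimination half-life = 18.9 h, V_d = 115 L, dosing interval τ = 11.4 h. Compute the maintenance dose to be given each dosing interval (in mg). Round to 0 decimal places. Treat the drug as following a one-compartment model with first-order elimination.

k = ln2 / t½ = 0.693147 / 18.9 = 0.03667 h⁻¹
CL = k × Vd = 0.03667 × 115 = 4.217 L/h
At steady state, Dose/τ = Css × CL.
Dose = Css × CL × τ = 21.7 × 4.217 × 11.4 = 1043 mg

1043 mg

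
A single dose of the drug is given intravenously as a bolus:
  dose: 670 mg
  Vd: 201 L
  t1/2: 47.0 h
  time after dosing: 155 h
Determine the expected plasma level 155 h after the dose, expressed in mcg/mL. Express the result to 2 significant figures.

0.34 mcg/mL

C₀ = Dose / Vd = 670.0 / 201 = 3.333 mg/L
k = ln2 / t½ = 0.693147 / 47.0 = 0.01475 h⁻¹
C = C₀ · e^(−k·t) = 3.333 × e^(−0.01475 × 155)
  = 3.333 × 0.1016 = 0.3386 mg/L
(0.3386 mg/L = 0.3386 mcg/mL)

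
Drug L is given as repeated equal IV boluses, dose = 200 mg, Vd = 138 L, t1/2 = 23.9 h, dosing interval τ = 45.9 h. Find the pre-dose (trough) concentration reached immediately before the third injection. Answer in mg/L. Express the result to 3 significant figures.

0.484 mg/L

C₀ per dose = Dose / Vd = 200 / 138 = 1.449 mg/L
k = ln2 / t½ = 0.693147 / 23.9 = 0.02900 h⁻¹
Fraction remaining after one interval: r = e^(−kτ) = e^(−0.02900 × 45.9) = 0.2642
Before dose 3, 2 doses have been given (aged 1τ, 2τ).
C_trough = C₀ × (r + r²) = 1.449 × (0.2642 + 0.06980) = 0.4840 mg/L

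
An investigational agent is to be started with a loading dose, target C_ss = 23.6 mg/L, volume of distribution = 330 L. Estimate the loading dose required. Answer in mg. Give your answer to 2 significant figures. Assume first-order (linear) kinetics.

LD = Css × Vd = 23.6 × 330 = 7788 mg

7800 mg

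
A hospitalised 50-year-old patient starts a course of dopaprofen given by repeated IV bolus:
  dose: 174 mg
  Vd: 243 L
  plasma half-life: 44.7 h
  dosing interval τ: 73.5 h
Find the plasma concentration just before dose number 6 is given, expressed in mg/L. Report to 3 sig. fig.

0.336 mg/L

C₀ per dose = Dose / Vd = 174 / 243 = 0.7160 mg/L
k = ln2 / t½ = 0.693147 / 44.7 = 0.01551 h⁻¹
Fraction remaining after one interval: r = e^(−kτ) = e^(−0.01551 × 73.5) = 0.3198
Before dose 6, 5 doses have been given (aged 1τ, 2τ, 3τ, 4τ, 5τ).
C_trough = C₀ × (r + r² + … + r^5) = C₀ × r(1−r^5)/(1−r)
        = 0.7160 × 0.3198 × (1 − 0.003345) / (1 − 0.3198) = 0.3355 mg/L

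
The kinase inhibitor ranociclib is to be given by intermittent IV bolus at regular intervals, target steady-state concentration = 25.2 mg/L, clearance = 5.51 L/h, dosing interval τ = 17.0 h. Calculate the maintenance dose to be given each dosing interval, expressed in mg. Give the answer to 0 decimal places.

At steady state, Dose/τ = Css × CL.
Dose = Css × CL × τ = 25.2 × 5.510 × 17.0 = 2360 mg

2360 mg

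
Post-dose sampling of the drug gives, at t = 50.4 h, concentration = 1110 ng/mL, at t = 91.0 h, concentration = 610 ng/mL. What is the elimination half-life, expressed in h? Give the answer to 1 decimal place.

47.0 h

k = ln(C₁/C₂) / (t₂ − t₁) = ln(1110/610) / (91.0 − 50.4)
  = 0.5987 / 40.60 = 0.01475 h⁻¹
t½ = ln2 / k = 0.693147 / 0.01475 = 46.99 h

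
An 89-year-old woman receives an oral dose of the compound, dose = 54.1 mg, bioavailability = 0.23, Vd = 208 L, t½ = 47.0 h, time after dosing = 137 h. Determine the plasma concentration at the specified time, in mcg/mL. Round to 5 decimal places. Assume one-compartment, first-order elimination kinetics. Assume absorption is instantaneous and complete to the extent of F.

0.00793 mcg/mL

Amount reaching circulation = F × Dose = 0.23 × 54.10 = 12.44 mg
C₀ = F·Dose / Vd = 12.44 / 208 = 0.05981 mg/L
k = ln2 / t½ = 0.693147 / 47.0 = 0.01475 h⁻¹
C = C₀ · e^(−k·t) = 0.05981 × e^(−0.01475 × 137)
  = 0.05981 × 0.1326 = 0.007931 mg/L
(0.007931 mg/L = 0.007931 mcg/mL)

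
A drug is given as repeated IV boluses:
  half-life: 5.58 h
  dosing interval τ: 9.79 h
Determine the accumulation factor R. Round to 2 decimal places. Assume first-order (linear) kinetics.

1.42

k = ln2 / t½ = 0.693147 / 5.58 = 0.1242 h⁻¹
e^(−kτ) = e^(−0.1242 × 9.79) = 0.2964
Accumulation ratio R = 1 / (1 − e^(−kτ)) = 1 / (1 − 0.2964) = 1.421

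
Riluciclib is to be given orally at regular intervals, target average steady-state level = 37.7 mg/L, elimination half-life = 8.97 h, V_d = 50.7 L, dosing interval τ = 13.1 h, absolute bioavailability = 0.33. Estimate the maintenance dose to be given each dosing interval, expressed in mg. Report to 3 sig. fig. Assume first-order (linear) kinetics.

5860 mg

k = ln2 / t½ = 0.693147 / 8.97 = 0.07727 h⁻¹
CL = k × Vd = 0.07727 × 50.7 = 3.918 L/h
At steady state, F × (Dose/τ) = Css × CL.
Dose = Css × CL × τ / F = 37.7 × 3.918 × 13.1 / 0.33 = 5864 mg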